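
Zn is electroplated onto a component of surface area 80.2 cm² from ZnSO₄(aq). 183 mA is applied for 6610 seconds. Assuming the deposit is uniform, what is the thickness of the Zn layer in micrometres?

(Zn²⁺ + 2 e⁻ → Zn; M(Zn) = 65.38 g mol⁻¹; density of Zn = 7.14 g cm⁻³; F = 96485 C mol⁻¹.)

Q = I·t = 0.1830 × 6610.0 = 1210 C; n(e⁻) = 0.01254 mol.
n(Zn) = n(e⁻)/2 = 0.006268 mol, so m = 0.006268 × 65.38 = 0.4098 g.
Volume = m/ρ = 0.4098 / 7.14 = 0.05740 cm³.
Thickness = V/A = 0.05740 / 80.2 = 7.16 × 10⁻⁴ cm = 7.16 μm.

7.16 μm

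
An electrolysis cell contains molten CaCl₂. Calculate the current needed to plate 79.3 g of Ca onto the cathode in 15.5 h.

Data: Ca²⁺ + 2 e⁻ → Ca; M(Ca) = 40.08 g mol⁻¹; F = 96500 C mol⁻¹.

n(Ca) = 79.3 / 40.08 = 1.979 mol.
n(e⁻) = 2 × 1.979 = 3.957 mol.
Q = n(e⁻)·F = 3.957 × 96500 = 381900 C.
I = Q/t = 381900 / 55800 s = 6.84 A.

6.84 A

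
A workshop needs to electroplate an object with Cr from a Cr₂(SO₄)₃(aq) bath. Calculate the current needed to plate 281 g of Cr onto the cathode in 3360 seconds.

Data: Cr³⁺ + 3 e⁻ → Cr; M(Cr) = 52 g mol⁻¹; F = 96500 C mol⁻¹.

n(Cr) = 281 / 52 = 5.404 mol.
n(e⁻) = 3 × 5.404 = 16.21 mol.
Q = n(e⁻)·F = 16.21 × 96500 = 1564000 C.
I = Q/t = 1564000 / 3360.0 s = 466 A.

466 A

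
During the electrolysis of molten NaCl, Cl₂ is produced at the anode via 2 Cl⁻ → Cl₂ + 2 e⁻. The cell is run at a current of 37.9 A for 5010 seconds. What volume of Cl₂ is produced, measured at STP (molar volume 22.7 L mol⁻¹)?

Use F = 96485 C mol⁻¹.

Q = I·t = 37.90 A × 5010.0 s = 189900 C.
n(e⁻) = Q/F = 189900 / 96485 = 1.968 mol.
2 electrons are transferred per Cl₂ molecule, so n(Cl₂) = 1.968 / 2 = 0.9840 mol.
V = n × V_m = 0.9840 × 22.7 = 22.3 L.

22.3 L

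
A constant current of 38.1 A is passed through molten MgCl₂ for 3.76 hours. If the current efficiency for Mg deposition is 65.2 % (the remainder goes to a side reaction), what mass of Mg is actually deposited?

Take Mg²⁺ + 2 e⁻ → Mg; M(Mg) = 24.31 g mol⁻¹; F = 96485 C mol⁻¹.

Q = I·t = 38.10 × 13536 = 515700 C.
n(e⁻) = 515700/96485 = 5.345 mol; theoretically n(Mg) = 5.345/2 = 2.673 mol, m_theo = 64.97 g.
At 65.2 % efficiency, m_actual = 0.652 × 64.97 = 42.4 g.

42.4 g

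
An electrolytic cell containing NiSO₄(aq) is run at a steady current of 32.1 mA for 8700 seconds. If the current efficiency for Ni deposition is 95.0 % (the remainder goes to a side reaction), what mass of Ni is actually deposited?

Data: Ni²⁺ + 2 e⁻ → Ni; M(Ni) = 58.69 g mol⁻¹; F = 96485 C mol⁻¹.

Q = I·t = 0.03210 × 8700.0 = 279.3 C.
n(e⁻) = 279.3/96485 = 0.002894 mol; theoretically n(Ni) = 0.002894/2 = 0.001447 mol, m_theo = 0.08494 g.
At 95.0 % efficiency, m_actual = 0.950 × 0.08494 = 0.0807 g.

0.0807 g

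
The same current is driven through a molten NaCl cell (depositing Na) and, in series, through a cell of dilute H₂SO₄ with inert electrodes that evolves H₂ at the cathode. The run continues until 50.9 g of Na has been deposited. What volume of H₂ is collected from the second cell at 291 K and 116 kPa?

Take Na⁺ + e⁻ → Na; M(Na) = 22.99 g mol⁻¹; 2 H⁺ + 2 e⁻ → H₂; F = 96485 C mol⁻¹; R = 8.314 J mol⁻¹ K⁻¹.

23.1 L

n(Na) = 50.9 / 22.99 = 2.214 mol, so n(e⁻) = 1 × 2.214 = 2.214 mol.
The cells are in series, so the same 2.214 mol of electrons passes through the second cell.
2 H⁺ + 2 e⁻ → H₂ — 2 mol e⁻ per mol H₂, so n(H₂) = 2.214/2 = 1.107 mol.
V = nRT/P = (1.107 × 8.314 × 291) / (116 × 10³) = 0.0231 m³ = 23.1 L.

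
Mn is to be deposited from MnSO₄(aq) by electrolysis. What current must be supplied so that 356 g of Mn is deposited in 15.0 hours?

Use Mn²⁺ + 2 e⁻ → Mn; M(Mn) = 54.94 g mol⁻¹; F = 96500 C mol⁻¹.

23.2 A

n(Mn) = 356 / 54.94 = 6.480 mol.
n(e⁻) = 2 × 6.480 = 12.96 mol.
Q = n(e⁻)·F = 12.96 × 96500 = 1251000 C.
I = Q/t = 1251000 / 54000 s = 23.2 A.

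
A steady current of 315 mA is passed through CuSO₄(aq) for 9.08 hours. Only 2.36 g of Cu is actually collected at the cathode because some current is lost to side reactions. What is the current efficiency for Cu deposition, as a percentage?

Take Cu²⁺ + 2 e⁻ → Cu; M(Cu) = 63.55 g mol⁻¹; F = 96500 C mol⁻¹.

69.6 %

Q = I·t = 0.3150 × 32688 = 10300 C; n(e⁻) = 10300/96500 = 0.1067 mol.
Theoretical n(Cu) = n(e⁻)/2 = 0.05335 mol, i.e. m_theo = 0.05335 × 63.55 = 3.390 g.
Efficiency = m_actual / m_theo = 2.36 / 3.390 = 69.6 %.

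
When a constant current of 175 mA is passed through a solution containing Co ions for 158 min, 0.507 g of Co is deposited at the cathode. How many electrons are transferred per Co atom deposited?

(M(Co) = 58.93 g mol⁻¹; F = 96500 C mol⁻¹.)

2

Q = I·t = 0.1750 A × 9480.0 s = 1659 C, so n(e⁻) = 1659/96500 = 0.01719 mol.
n(Co) deposited = 0.507 / 58.93 = 0.008603 mol.
Electrons per atom = n(e⁻)/n(Co) = 0.01719 / 0.008603 = 2.00 ≈ 2, so the ion is Co²⁺.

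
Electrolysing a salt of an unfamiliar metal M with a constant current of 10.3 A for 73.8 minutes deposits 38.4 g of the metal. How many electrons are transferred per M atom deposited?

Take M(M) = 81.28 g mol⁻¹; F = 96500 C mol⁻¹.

1

Q = I·t = 10.30 A × 4428.0 s = 45610 C, so n(e⁻) = 45610/96500 = 0.4726 mol.
n(M) deposited = 38.4 / 81.28 = 0.4724 mol.
Electrons per atom = n(e⁻)/n(M) = 0.4726 / 0.4724 = 1.00 ≈ 1, so the ion is M⁺.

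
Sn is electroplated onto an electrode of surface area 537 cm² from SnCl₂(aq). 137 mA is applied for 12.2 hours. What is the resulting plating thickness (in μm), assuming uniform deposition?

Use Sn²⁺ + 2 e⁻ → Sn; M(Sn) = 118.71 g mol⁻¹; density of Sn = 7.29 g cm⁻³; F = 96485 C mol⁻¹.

9.46 μm

Q = I·t = 0.1370 × 43920 = 6017 C; n(e⁻) = 0.06236 mol.
n(Sn) = n(e⁻)/2 = 0.03118 mol, so m = 0.03118 × 118.71 = 3.702 g.
Volume = m/ρ = 3.702 / 7.29 = 0.5078 cm³.
Thickness = V/A = 0.5078 / 537 = 9.46 × 10⁻⁴ cm = 9.46 μm.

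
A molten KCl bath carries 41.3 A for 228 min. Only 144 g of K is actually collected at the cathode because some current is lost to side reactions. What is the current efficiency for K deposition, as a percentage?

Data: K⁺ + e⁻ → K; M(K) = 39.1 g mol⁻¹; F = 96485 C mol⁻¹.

Q = I·t = 41.30 × 13680 = 565000 C; n(e⁻) = 565000/96485 = 5.856 mol.
Theoretical n(K) = n(e⁻)/1 = 5.856 mol, i.e. m_theo = 5.856 × 39.1 = 229.0 g.
Efficiency = m_actual / m_theo = 144 / 229.0 = 62.9 %.

62.9 %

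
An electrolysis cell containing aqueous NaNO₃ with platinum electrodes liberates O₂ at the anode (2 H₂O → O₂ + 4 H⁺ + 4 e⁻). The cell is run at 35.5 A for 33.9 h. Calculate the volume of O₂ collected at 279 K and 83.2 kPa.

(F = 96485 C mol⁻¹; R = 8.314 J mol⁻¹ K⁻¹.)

Q = I·t = 35.50 A × 122040 s = 4332000 C.
n(e⁻) = Q/F = 4332000 / 96485 = 44.90 mol.
4 electrons are transferred per O₂ molecule, so n(O₂) = 44.90 / 4 = 11.23 mol.
V = nRT/P = (11.23 × 8.314 × 279) / (83.2 × 10³ Pa) = 0.313 m³ = 313 L.

313 L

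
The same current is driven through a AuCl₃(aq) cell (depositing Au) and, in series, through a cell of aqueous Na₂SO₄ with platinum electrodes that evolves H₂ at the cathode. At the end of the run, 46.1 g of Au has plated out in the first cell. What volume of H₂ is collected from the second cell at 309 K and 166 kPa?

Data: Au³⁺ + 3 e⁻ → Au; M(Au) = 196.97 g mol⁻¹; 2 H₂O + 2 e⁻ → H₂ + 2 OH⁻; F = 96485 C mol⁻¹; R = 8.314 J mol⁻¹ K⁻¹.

n(Au) = 46.1 / 196.97 = 0.2340 mol, so n(e⁻) = 3 × 0.2340 = 0.7021 mol.
The cells are in series, so the same 0.7021 mol of electrons passes through the second cell.
2 H₂O + 2 e⁻ → H₂ + 2 OH⁻ — 2 mol e⁻ per mol H₂, so n(H₂) = 0.7021/2 = 0.3511 mol.
V = nRT/P = (0.3511 × 8.314 × 309) / (166 × 10³) = 0.00543 m³ = 5.43 L.

5.43 L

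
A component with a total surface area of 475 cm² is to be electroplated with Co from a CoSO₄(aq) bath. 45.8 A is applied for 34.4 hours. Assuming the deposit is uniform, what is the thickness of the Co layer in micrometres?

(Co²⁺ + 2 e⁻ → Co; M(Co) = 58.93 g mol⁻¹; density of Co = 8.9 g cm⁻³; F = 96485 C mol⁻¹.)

4100 μm

Q = I·t = 45.80 × 123840 = 5672000 C; n(e⁻) = 58.79 mol.
n(Co) = n(e⁻)/2 = 29.39 mol, so m = 29.39 × 58.93 = 1732 g.
Volume = m/ρ = 1732 / 8.9 = 194.6 cm³.
Thickness = V/A = 194.6 / 475 = 0.410 cm = 4100 μm.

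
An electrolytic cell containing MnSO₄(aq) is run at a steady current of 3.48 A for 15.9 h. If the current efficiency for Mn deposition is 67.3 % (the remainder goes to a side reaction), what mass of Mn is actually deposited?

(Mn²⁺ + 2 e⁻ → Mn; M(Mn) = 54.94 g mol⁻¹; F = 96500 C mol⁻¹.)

38.2 g

Q = I·t = 3.480 × 57240 = 199200 C.
n(e⁻) = 199200/96500 = 2.064 mol; theoretically n(Mn) = 2.064/2 = 1.032 mol, m_theo = 56.70 g.
At 67.3 % efficiency, m_actual = 0.673 × 56.70 = 38.2 g.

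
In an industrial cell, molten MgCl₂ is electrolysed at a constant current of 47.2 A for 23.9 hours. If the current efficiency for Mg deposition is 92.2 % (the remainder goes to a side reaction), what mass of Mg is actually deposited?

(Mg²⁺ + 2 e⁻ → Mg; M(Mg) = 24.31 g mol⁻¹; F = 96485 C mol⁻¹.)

Q = I·t = 47.20 × 86040 = 4061000 C.
n(e⁻) = 4061000/96485 = 42.09 mol; theoretically n(Mg) = 42.09/2 = 21.05 mol, m_theo = 511.6 g.
At 92.2 % efficiency, m_actual = 0.922 × 511.6 = 472 g.

472 g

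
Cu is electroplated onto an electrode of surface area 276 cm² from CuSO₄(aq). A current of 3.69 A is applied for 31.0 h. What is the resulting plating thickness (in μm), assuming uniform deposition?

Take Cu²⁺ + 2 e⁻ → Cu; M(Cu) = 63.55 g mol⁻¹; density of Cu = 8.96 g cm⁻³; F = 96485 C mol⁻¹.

548 μm

Q = I·t = 3.690 × 111600 = 411800 C; n(e⁻) = 4.268 mol.
n(Cu) = n(e⁻)/2 = 2.134 mol, so m = 2.134 × 63.55 = 135.6 g.
Volume = m/ρ = 135.6 / 8.96 = 15.14 cm³.
Thickness = V/A = 15.14 / 276 = 0.0548 cm = 548 μm.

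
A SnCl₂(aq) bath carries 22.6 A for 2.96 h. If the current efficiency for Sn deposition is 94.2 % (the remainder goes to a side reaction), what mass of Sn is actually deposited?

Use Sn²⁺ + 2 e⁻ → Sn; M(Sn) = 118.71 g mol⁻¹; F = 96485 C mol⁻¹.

140 g

Q = I·t = 22.60 × 10656 = 240800 C.
n(e⁻) = 240800/96485 = 2.496 mol; theoretically n(Sn) = 2.496/2 = 1.248 mol, m_theo = 148.1 g.
At 94.2 % efficiency, m_actual = 0.942 × 148.1 = 140 g.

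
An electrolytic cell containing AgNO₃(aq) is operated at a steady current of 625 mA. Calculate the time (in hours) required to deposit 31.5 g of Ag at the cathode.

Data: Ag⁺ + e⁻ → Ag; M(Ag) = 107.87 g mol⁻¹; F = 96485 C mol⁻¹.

12.5 h

n(Ag) = m/M = 31.5 / 107.87 = 0.2920 mol.
Each Ag atom requires 1 electron, so n(e⁻) = 1 × 0.2920 = 0.2920 mol.
Q = n(e⁻)·F = 0.2920 × 96485 = 28180 C.
t = Q/I = 28180 / 0.6250 A = 45080 s = 12.5 h.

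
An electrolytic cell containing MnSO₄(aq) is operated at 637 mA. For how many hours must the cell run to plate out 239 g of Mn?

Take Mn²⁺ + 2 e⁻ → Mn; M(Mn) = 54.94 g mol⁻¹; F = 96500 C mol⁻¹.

n(Mn) = m/M = 239 / 54.94 = 4.350 mol.
Each Mn atom requires 2 electrons, so n(e⁻) = 2 × 4.350 = 8.700 mol.
Q = n(e⁻)·F = 8.700 × 96500 = 839600 C.
t = Q/I = 839600 / 0.6370 A = 1318000 s = 366 h.

366 h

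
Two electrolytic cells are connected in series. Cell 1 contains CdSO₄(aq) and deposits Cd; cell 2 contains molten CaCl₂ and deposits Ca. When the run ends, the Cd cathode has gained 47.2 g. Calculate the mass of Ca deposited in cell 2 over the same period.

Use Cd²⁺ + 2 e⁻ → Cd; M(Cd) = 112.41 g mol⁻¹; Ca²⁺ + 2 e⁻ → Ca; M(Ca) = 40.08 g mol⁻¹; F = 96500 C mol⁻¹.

n(Cd) = 47.2 / 112.41 = 0.4199 mol.
Since Cd²⁺ + 2 e⁻ → Cd, n(e⁻) passed = 2 × 0.4199 = 0.8398 mol.
Cells in series carry the same charge, so the same 0.8398 mol of electrons passes through cell 2.
Ca²⁺ + 2 e⁻ → Ca, so n(Ca) = 0.8398 / 2 = 0.4199 mol.
m(Ca) = 0.4199 × 40.08 = 16.8 g.

16.8 g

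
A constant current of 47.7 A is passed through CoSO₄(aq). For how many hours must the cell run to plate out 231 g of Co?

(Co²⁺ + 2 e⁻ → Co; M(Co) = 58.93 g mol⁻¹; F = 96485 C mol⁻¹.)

n(Co) = m/M = 231 / 58.93 = 3.920 mol.
Each Co atom requires 2 electrons, so n(e⁻) = 2 × 3.920 = 7.840 mol.
Q = n(e⁻)·F = 7.840 × 96485 = 756400 C.
t = Q/I = 756400 / 47.70 A = 15860 s = 4.40 h.

4.40 h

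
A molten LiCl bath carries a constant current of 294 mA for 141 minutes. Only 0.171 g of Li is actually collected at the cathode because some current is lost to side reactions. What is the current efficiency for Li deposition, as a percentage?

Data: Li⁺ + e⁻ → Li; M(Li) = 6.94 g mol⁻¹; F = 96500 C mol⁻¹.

95.6 %

Q = I·t = 0.2940 × 8460.0 = 2487 C; n(e⁻) = 2487/96500 = 0.02577 mol.
Theoretical n(Li) = n(e⁻)/1 = 0.02577 mol, i.e. m_theo = 0.02577 × 6.94 = 0.1789 g.
Efficiency = m_actual / m_theo = 0.171 / 0.1789 = 95.6 %.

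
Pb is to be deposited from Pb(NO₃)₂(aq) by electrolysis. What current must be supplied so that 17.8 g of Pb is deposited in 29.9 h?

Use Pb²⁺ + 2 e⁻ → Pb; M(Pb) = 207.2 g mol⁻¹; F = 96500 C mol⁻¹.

0.154 A

n(Pb) = 17.8 / 207.2 = 0.08591 mol.
n(e⁻) = 2 × 0.08591 = 0.1718 mol.
Q = n(e⁻)·F = 0.1718 × 96500 = 16580 C.
I = Q/t = 16580 / 107640 s = 0.154 A.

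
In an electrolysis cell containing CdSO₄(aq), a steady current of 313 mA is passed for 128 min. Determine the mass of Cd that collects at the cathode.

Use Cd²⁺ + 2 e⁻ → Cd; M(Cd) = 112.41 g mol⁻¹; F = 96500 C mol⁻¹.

1.40 g

Q = I·t = 0.3130 A × 7680.0 s = 2404 C.
n(e⁻) = Q/F = 2404 / 96500 = 0.02491 mol.
Cd²⁺ + 2 e⁻ → Cd, so n(Cd) = n(e⁻)/2 = 0.01246 mol.
m = n·M = 0.01246 × 112.41 = 1.40 g.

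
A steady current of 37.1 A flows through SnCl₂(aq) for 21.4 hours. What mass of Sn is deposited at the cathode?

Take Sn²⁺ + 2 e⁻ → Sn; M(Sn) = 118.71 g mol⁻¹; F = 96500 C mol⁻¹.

Q = I·t = 37.10 A × 77040 s = 2858000 C.
n(e⁻) = Q/F = 2858000 / 96500 = 29.62 mol.
Sn²⁺ + 2 e⁻ → Sn, so n(Sn) = n(e⁻)/2 = 14.81 mol.
m = n·M = 14.81 × 118.71 = 1760 g.

1760 g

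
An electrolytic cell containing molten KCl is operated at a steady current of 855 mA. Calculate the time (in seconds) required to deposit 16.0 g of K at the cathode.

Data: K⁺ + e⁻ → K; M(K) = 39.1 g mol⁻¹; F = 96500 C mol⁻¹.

n(K) = m/M = 16.0 / 39.1 = 0.4092 mol.
Each K atom requires 1 electron, so n(e⁻) = 1 × 0.4092 = 0.4092 mol.
Q = n(e⁻)·F = 0.4092 × 96500 = 39490 C.
t = Q/I = 39490 / 0.8550 A = 46190 s.

46200 s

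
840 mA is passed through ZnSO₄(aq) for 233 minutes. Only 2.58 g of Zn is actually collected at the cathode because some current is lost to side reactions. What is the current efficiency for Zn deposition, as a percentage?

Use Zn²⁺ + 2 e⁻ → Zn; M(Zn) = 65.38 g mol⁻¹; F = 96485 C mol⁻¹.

64.8 %

Q = I·t = 0.8400 × 13980 = 11740 C; n(e⁻) = 11740/96485 = 0.1217 mol.
Theoretical n(Zn) = n(e⁻)/2 = 0.06086 mol, i.e. m_theo = 0.06086 × 65.38 = 3.979 g.
Efficiency = m_actual / m_theo = 2.58 / 3.979 = 64.8 %.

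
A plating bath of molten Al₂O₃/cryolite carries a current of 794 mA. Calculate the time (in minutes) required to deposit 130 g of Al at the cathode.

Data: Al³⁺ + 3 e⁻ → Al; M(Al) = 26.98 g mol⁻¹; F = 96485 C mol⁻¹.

29300 min

n(Al) = m/M = 130 / 26.98 = 4.818 mol.
Each Al atom requires 3 electrons, so n(e⁻) = 3 × 4.818 = 14.46 mol.
Q = n(e⁻)·F = 14.46 × 96485 = 1395000 C.
t = Q/I = 1395000 / 0.7940 A = 1757000 s = 29300 min.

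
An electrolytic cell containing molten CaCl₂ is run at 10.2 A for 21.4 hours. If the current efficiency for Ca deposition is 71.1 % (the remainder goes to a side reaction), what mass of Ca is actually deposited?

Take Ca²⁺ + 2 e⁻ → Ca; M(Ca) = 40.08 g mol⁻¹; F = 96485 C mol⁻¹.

116 g

Q = I·t = 10.20 × 77040 = 785800 C.
n(e⁻) = 785800/96485 = 8.144 mol; theoretically n(Ca) = 8.144/2 = 4.072 mol, m_theo = 163.2 g.
At 71.1 % efficiency, m_actual = 0.711 × 163.2 = 116 g.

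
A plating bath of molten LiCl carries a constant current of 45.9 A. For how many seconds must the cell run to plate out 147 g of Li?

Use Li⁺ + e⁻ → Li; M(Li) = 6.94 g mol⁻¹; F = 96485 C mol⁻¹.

n(Li) = m/M = 147 / 6.94 = 21.18 mol.
Each Li atom requires 1 electron, so n(e⁻) = 1 × 21.18 = 21.18 mol.
Q = n(e⁻)·F = 21.18 × 96485 = 2044000 C.
t = Q/I = 2044000 / 45.90 A = 44530 s.

44500 s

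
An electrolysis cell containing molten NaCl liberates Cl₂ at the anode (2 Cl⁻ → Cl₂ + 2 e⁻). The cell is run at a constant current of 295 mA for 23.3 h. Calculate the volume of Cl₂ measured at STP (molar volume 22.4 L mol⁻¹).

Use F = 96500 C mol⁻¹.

Q = I·t = 0.2950 A × 83880 s = 24740 C.
n(e⁻) = Q/F = 24740 / 96500 = 0.2564 mol.
2 electrons are transferred per Cl₂ molecule, so n(Cl₂) = 0.2564 / 2 = 0.1282 mol.
V = n × V_m = 0.1282 × 22.4 = 2.87 L.

2.87 L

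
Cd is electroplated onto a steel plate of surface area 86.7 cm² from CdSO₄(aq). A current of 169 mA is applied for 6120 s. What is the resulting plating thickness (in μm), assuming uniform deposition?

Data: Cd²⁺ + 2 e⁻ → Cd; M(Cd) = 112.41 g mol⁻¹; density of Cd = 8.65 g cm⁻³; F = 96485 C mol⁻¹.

8.03 μm

Q = I·t = 0.1690 × 6120.0 = 1034 C; n(e⁻) = 0.01072 mol.
n(Cd) = n(e⁻)/2 = 0.005360 mol, so m = 0.005360 × 112.41 = 0.6025 g.
Volume = m/ρ = 0.6025 / 8.65 = 0.06965 cm³.
Thickness = V/A = 0.06965 / 86.7 = 8.03 × 10⁻⁴ cm = 8.03 μm.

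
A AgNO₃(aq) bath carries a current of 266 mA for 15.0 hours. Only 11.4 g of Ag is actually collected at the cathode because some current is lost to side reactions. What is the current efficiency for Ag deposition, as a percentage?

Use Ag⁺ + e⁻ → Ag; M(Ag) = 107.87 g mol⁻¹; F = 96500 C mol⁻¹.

Q = I·t = 0.2660 × 54000 = 14360 C; n(e⁻) = 14360/96500 = 0.1488 mol.
Theoretical n(Ag) = n(e⁻)/1 = 0.1488 mol, i.e. m_theo = 0.1488 × 107.87 = 16.06 g.
Efficiency = m_actual / m_theo = 11.4 / 16.06 = 71.0 %.

71.0 %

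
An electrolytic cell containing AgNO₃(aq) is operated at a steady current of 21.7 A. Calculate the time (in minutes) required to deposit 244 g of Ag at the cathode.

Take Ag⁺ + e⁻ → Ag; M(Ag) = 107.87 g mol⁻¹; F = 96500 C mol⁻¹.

168 min

n(Ag) = m/M = 244 / 107.87 = 2.262 mol.
Each Ag atom requires 1 electron, so n(e⁻) = 1 × 2.262 = 2.262 mol.
Q = n(e⁻)·F = 2.262 × 96500 = 218300 C.
t = Q/I = 218300 / 21.70 A = 10060 s = 168 min.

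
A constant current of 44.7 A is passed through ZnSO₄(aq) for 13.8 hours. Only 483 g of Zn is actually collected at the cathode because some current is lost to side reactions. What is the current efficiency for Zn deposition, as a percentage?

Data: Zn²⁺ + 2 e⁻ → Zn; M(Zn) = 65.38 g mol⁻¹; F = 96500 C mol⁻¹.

Q = I·t = 44.70 × 49680 = 2221000 C; n(e⁻) = 2221000/96500 = 23.01 mol.
Theoretical n(Zn) = n(e⁻)/2 = 11.51 mol, i.e. m_theo = 11.51 × 65.38 = 752.3 g.
Efficiency = m_actual / m_theo = 483 / 752.3 = 64.2 %.

64.2 %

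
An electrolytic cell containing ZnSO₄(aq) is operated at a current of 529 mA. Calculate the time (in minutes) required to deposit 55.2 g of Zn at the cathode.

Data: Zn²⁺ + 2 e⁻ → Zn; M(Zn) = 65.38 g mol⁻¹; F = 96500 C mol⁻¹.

n(Zn) = m/M = 55.2 / 65.38 = 0.8443 mol.
Each Zn atom requires 2 electrons, so n(e⁻) = 2 × 0.8443 = 1.689 mol.
Q = n(e⁻)·F = 1.689 × 96500 = 162900 C.
t = Q/I = 162900 / 0.5290 A = 308000 s = 5130 min.

5130 min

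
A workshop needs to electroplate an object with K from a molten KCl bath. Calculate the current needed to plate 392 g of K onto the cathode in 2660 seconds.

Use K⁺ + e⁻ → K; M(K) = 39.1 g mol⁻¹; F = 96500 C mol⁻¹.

n(K) = 392 / 39.1 = 10.03 mol.
n(e⁻) = 1 × 10.03 = 10.03 mol.
Q = n(e⁻)·F = 10.03 × 96500 = 967500 C.
I = Q/t = 967500 / 2660.0 s = 364 A.

364 A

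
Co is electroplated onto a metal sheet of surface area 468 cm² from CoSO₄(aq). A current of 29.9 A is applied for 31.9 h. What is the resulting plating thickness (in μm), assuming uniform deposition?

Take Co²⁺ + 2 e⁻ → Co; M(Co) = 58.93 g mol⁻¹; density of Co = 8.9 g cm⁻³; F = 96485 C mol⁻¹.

2520 μm

Q = I·t = 29.90 × 114840 = 3434000 C; n(e⁻) = 35.59 mol.
n(Co) = n(e⁻)/2 = 17.79 mol, so m = 17.79 × 58.93 = 1049 g.
Volume = m/ρ = 1049 / 8.9 = 117.8 cm³.
Thickness = V/A = 117.8 / 468 = 0.252 cm = 2520 μm.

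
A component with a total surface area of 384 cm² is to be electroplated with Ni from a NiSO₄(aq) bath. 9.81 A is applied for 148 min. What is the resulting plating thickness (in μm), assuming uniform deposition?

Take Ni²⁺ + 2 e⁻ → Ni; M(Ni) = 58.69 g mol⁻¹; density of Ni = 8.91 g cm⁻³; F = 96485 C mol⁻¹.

Q = I·t = 9.810 × 8880.0 = 87110 C; n(e⁻) = 0.9029 mol.
n(Ni) = n(e⁻)/2 = 0.4514 mol, so m = 0.4514 × 58.69 = 26.49 g.
Volume = m/ρ = 26.49 / 8.91 = 2.974 cm³.
Thickness = V/A = 2.974 / 384 = 0.00774 cm = 77.4 μm.

77.4 μm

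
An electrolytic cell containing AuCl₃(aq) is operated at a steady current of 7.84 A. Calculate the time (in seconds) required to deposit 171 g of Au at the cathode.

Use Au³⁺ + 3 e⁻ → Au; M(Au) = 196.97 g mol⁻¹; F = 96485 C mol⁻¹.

n(Au) = m/M = 171 / 196.97 = 0.8682 mol.
Each Au atom requires 3 electrons, so n(e⁻) = 3 × 0.8682 = 2.604 mol.
Q = n(e⁻)·F = 2.604 × 96485 = 251300 C.
t = Q/I = 251300 / 7.840 A = 32050 s.

32100 s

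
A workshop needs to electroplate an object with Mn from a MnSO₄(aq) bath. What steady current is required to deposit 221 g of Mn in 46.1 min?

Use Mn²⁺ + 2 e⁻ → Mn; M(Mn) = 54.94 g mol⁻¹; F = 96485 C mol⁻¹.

n(Mn) = 221 / 54.94 = 4.023 mol.
n(e⁻) = 2 × 4.023 = 8.045 mol.
Q = n(e⁻)·F = 8.045 × 96485 = 776200 C.
I = Q/t = 776200 / 2766.0 s = 281 A.

281 A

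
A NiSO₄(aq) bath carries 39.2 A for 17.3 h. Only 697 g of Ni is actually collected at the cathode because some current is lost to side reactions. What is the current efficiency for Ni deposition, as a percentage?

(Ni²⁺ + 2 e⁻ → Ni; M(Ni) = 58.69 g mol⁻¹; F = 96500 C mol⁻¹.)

Q = I·t = 39.20 × 62280 = 2441000 C; n(e⁻) = 2441000/96500 = 25.30 mol.
Theoretical n(Ni) = n(e⁻)/2 = 12.65 mol, i.e. m_theo = 12.65 × 58.69 = 742.4 g.
Efficiency = m_actual / m_theo = 697 / 742.4 = 93.9 %.

93.9 %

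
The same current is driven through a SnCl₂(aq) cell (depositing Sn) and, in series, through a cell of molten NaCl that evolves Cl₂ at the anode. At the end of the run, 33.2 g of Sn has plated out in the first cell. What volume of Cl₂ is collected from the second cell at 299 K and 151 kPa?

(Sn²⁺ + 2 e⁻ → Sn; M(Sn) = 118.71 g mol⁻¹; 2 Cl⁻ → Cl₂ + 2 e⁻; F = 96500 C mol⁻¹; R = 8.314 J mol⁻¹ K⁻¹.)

4.60 L

n(Sn) = 33.2 / 118.71 = 0.2797 mol, so n(e⁻) = 2 × 0.2797 = 0.5593 mol.
The cells are in series, so the same 0.5593 mol of electrons passes through the second cell.
2 Cl⁻ → Cl₂ + 2 e⁻ — 2 mol e⁻ per mol Cl₂, so n(Cl₂) = 0.5593/2 = 0.2797 mol.
V = nRT/P = (0.2797 × 8.314 × 299) / (151 × 10³) = 0.00460 m³ = 4.60 L.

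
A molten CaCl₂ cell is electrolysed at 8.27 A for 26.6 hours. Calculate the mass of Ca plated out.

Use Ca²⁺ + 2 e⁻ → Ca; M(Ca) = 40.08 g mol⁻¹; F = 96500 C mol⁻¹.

164 g

Q = I·t = 8.270 A × 95760 s = 791900 C.
n(e⁻) = Q/F = 791900 / 96500 = 8.207 mol.
Ca²⁺ + 2 e⁻ → Ca, so n(Ca) = n(e⁻)/2 = 4.103 mol.
m = n·M = 4.103 × 40.08 = 164 g.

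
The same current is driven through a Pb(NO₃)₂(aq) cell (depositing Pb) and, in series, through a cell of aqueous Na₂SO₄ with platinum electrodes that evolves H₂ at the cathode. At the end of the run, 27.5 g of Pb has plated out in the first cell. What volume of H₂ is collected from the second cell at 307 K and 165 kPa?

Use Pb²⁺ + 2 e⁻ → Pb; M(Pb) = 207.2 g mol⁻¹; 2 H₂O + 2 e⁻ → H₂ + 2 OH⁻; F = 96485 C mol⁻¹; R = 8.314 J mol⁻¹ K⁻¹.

n(Pb) = 27.5 / 207.2 = 0.1327 mol, so n(e⁻) = 2 × 0.1327 = 0.2654 mol.
The cells are in series, so the same 0.2654 mol of electrons passes through the second cell.
2 H₂O + 2 e⁻ → H₂ + 2 OH⁻ — 2 mol e⁻ per mol H₂, so n(H₂) = 0.2654/2 = 0.1327 mol.
V = nRT/P = (0.1327 × 8.314 × 307) / (165 × 10³) = 0.00205 m³ = 2.05 L.

2.05 L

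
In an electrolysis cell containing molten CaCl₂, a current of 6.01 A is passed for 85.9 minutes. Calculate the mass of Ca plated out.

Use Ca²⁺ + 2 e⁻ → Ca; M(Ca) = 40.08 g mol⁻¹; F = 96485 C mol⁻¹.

6.43 g

Q = I·t = 6.010 A × 5154.0 s = 30980 C.
n(e⁻) = Q/F = 30980 / 96485 = 0.3210 mol.
Ca²⁺ + 2 e⁻ → Ca, so n(Ca) = n(e⁻)/2 = 0.1605 mol.
m = n·M = 0.1605 × 40.08 = 6.43 g.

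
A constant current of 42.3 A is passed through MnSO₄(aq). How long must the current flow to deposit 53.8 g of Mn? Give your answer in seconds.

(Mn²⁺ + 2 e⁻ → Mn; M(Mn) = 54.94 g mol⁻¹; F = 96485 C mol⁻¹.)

4470 s

n(Mn) = m/M = 53.8 / 54.94 = 0.9793 mol.
Each Mn atom requires 2 electrons, so n(e⁻) = 2 × 0.9793 = 1.959 mol.
Q = n(e⁻)·F = 1.959 × 96485 = 189000 C.
t = Q/I = 189000 / 42.30 A = 4467 s.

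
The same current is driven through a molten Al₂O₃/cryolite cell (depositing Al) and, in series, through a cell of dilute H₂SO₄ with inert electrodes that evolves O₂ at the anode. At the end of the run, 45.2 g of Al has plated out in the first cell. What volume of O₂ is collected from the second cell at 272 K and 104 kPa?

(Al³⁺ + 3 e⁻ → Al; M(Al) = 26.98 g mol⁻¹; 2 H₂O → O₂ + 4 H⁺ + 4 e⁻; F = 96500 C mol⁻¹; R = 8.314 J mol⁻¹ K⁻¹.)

27.3 L

n(Al) = 45.2 / 26.98 = 1.675 mol, so n(e⁻) = 3 × 1.675 = 5.026 mol.
The cells are in series, so the same 5.026 mol of electrons passes through the second cell.
2 H₂O → O₂ + 4 H⁺ + 4 e⁻ — 4 mol e⁻ per mol O₂, so n(O₂) = 5.026/4 = 1.256 mol.
V = nRT/P = (1.256 × 8.314 × 272) / (104 × 10³) = 0.0273 m³ = 27.3 L.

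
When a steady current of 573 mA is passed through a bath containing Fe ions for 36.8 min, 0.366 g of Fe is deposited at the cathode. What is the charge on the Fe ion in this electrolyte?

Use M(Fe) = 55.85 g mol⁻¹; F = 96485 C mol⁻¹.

+2

Q = I·t = 0.5730 A × 2208.0 s = 1265 C, so n(e⁻) = 1265/96485 = 0.01311 mol.
n(Fe) deposited = 0.366 / 55.85 = 0.006553 mol.
Electrons per atom = n(e⁻)/n(Fe) = 0.01311 / 0.006553 = 2.00 ≈ 2, so the ion is Fe²⁺.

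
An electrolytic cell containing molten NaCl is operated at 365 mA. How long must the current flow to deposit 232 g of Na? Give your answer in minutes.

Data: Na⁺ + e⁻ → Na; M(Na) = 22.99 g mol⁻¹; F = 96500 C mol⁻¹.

44500 min

n(Na) = m/M = 232 / 22.99 = 10.09 mol.
Each Na atom requires 1 electron, so n(e⁻) = 1 × 10.09 = 10.09 mol.
Q = n(e⁻)·F = 10.09 × 96500 = 973800 C.
t = Q/I = 973800 / 0.3650 A = 2668000 s = 44500 min.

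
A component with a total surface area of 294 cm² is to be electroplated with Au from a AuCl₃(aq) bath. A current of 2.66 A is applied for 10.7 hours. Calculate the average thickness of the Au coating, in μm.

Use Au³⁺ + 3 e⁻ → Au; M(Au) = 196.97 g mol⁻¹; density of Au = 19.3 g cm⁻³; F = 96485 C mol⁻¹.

Q = I·t = 2.660 × 38520 = 102500 C; n(e⁻) = 1.062 mol.
n(Au) = n(e⁻)/3 = 0.3540 mol, so m = 0.3540 × 196.97 = 69.72 g.
Volume = m/ρ = 69.72 / 19.3 = 3.613 cm³.
Thickness = V/A = 3.613 / 294 = 0.0123 cm = 123 μm.

123 μm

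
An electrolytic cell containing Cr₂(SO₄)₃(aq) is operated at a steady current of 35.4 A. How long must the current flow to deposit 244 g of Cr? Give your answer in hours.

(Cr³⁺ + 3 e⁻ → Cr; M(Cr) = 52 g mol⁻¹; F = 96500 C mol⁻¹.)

10.7 h

n(Cr) = m/M = 244 / 52 = 4.692 mol.
Each Cr atom requires 3 electrons, so n(e⁻) = 3 × 4.692 = 14.08 mol.
Q = n(e⁻)·F = 14.08 × 96500 = 1358000 C.
t = Q/I = 1358000 / 35.40 A = 38370 s = 10.7 h.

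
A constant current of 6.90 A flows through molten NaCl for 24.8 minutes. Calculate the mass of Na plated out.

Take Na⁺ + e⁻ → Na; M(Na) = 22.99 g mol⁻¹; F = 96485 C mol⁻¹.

Q = I·t = 6.900 A × 1488.0 s = 10270 C.
n(e⁻) = Q/F = 10270 / 96485 = 0.1064 mol.
Na⁺ + e⁻ → Na, so n(Na) = n(e⁻)/1 = 0.1064 mol.
m = n·M = 0.1064 × 22.99 = 2.45 g.

2.45 g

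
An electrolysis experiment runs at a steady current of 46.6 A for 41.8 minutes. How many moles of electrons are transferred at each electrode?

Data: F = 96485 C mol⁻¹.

1.21 mol

Q = I·t = 46.60 A × 2508.0 s = 116900 C.
n(e⁻) = Q/F = 116900 / 96485 = 1.21 mol.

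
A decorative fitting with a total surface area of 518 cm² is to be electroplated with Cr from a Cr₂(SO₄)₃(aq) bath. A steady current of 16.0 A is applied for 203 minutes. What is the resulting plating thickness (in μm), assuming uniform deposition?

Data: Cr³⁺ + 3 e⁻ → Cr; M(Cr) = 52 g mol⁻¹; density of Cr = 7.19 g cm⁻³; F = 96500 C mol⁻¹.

94.0 μm

Q = I·t = 16.00 × 12180 = 194900 C; n(e⁻) = 2.019 mol.
n(Cr) = n(e⁻)/3 = 0.6732 mol, so m = 0.6732 × 52 = 35.00 g.
Volume = m/ρ = 35.00 / 7.19 = 4.868 cm³.
Thickness = V/A = 4.868 / 518 = 0.00940 cm = 94.0 μm.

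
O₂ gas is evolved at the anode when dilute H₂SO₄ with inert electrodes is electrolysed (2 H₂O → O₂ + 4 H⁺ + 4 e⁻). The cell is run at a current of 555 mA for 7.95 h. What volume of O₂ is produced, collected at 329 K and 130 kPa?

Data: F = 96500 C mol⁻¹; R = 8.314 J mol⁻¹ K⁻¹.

Q = I·t = 0.5550 A × 28620 s = 15880 C.
n(e⁻) = Q/F = 15880 / 96500 = 0.1646 mol.
4 electrons are transferred per O₂ molecule, so n(O₂) = 0.1646 / 4 = 0.04115 mol.
V = nRT/P = (0.04115 × 8.314 × 329) / (130 × 10³ Pa) = 8.66 × 10⁻⁴ m³ = 0.866 L.

0.866 L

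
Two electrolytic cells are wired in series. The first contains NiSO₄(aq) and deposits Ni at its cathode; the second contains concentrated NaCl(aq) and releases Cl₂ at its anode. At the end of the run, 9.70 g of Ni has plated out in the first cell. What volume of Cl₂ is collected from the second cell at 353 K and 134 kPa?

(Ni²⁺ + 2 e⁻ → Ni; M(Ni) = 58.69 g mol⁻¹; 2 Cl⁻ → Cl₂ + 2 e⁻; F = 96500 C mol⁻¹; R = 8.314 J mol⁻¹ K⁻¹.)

3.62 L

n(Ni) = 9.70 / 58.69 = 0.1653 mol, so n(e⁻) = 2 × 0.1653 = 0.3306 mol.
The cells are in series, so the same 0.3306 mol of electrons passes through the second cell.
2 Cl⁻ → Cl₂ + 2 e⁻ — 2 mol e⁻ per mol Cl₂, so n(Cl₂) = 0.3306/2 = 0.1653 mol.
V = nRT/P = (0.1653 × 8.314 × 353) / (134 × 10³) = 0.00362 m³ = 3.62 L.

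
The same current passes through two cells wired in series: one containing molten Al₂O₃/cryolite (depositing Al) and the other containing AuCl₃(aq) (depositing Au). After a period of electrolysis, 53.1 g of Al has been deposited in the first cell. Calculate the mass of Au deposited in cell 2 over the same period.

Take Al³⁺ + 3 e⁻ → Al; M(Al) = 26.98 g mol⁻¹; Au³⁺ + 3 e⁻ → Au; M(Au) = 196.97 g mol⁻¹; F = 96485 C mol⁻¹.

388 g

n(Al) = 53.1 / 26.98 = 1.968 mol.
Since Al³⁺ + 3 e⁻ → Al, n(e⁻) passed = 3 × 1.968 = 5.904 mol.
Cells in series carry the same charge, so the same 5.904 mol of electrons passes through cell 2.
Au³⁺ + 3 e⁻ → Au, so n(Au) = 5.904 / 3 = 1.968 mol.
m(Au) = 1.968 × 196.97 = 388 g.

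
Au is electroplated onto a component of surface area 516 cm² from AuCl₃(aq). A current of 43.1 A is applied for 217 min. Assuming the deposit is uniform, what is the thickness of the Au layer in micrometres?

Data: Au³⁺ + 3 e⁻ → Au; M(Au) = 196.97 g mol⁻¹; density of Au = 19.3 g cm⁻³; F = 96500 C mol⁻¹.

Q = I·t = 43.10 × 13020 = 561200 C; n(e⁻) = 5.815 mol.
n(Au) = n(e⁻)/3 = 1.938 mol, so m = 1.938 × 196.97 = 381.8 g.
Volume = m/ρ = 381.8 / 19.3 = 19.78 cm³.
Thickness = V/A = 19.78 / 516 = 0.0383 cm = 383 μm.

383 μm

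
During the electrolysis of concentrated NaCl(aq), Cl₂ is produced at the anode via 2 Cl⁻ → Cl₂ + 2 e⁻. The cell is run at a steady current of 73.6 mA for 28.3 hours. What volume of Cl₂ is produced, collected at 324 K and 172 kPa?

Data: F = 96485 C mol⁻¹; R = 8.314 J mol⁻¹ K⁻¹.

Q = I·t = 0.07360 A × 101880 s = 7498 C.
n(e⁻) = Q/F = 7498 / 96485 = 0.07772 mol.
2 electrons are transferred per Cl₂ molecule, so n(Cl₂) = 0.07772 / 2 = 0.03886 mol.
V = nRT/P = (0.03886 × 8.314 × 324) / (172 × 10³ Pa) = 6.09 × 10⁻⁴ m³ = 0.609 L.

0.609 L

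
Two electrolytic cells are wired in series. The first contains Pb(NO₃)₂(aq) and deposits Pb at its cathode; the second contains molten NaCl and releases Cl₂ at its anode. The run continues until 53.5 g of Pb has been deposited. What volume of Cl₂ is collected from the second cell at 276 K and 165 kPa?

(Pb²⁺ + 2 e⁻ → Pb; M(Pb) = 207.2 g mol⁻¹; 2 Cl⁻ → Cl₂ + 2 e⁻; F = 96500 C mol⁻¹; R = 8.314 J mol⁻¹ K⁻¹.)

n(Pb) = 53.5 / 207.2 = 0.2582 mol, so n(e⁻) = 2 × 0.2582 = 0.5164 mol.
The cells are in series, so the same 0.5164 mol of electrons passes through the second cell.
2 Cl⁻ → Cl₂ + 2 e⁻ — 2 mol e⁻ per mol Cl₂, so n(Cl₂) = 0.5164/2 = 0.2582 mol.
V = nRT/P = (0.2582 × 8.314 × 276) / (165 × 10³) = 0.00359 m³ = 3.59 L.

3.59 L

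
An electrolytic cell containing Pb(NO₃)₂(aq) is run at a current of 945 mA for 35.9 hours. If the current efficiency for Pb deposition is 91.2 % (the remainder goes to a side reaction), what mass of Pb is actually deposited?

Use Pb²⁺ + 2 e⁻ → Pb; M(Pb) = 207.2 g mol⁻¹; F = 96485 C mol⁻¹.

Q = I·t = 0.9450 × 129240 = 122100 C.
n(e⁻) = 122100/96485 = 1.266 mol; theoretically n(Pb) = 1.266/2 = 0.6329 mol, m_theo = 131.1 g.
At 91.2 % efficiency, m_actual = 0.912 × 131.1 = 120 g.

120 g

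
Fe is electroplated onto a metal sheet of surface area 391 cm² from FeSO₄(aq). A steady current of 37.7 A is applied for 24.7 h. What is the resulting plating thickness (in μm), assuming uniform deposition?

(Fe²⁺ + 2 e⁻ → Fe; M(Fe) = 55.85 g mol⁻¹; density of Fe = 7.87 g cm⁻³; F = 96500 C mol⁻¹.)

3150 μm

Q = I·t = 37.70 × 88920 = 3352000 C; n(e⁻) = 34.74 mol.
n(Fe) = n(e⁻)/2 = 17.37 mol, so m = 17.37 × 55.85 = 970.1 g.
Volume = m/ρ = 970.1 / 7.87 = 123.3 cm³.
Thickness = V/A = 123.3 / 391 = 0.315 cm = 3150 μm.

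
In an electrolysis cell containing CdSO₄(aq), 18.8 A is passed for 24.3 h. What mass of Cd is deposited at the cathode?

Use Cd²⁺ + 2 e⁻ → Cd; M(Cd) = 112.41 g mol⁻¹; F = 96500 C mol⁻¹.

Q = I·t = 18.80 A × 87480 s = 1645000 C.
n(e⁻) = Q/F = 1645000 / 96500 = 17.04 mol.
Cd²⁺ + 2 e⁻ → Cd, so n(Cd) = n(e⁻)/2 = 8.521 mol.
m = n·M = 8.521 × 112.41 = 958 g.

958 g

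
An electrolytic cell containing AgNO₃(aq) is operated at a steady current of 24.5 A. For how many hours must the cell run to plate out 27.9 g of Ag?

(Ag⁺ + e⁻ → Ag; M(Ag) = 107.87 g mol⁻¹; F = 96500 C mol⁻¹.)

0.283 h

n(Ag) = m/M = 27.9 / 107.87 = 0.2586 mol.
Each Ag atom requires 1 electron, so n(e⁻) = 1 × 0.2586 = 0.2586 mol.
Q = n(e⁻)·F = 0.2586 × 96500 = 24960 C.
t = Q/I = 24960 / 24.50 A = 1019 s = 0.283 h.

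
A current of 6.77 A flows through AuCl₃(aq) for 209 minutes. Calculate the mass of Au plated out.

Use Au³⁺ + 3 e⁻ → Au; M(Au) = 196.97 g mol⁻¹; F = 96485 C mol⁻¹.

Q = I·t = 6.770 A × 12540 s = 84900 C.
n(e⁻) = Q/F = 84900 / 96485 = 0.8799 mol.
Au³⁺ + 3 e⁻ → Au, so n(Au) = n(e⁻)/3 = 0.2933 mol.
m = n·M = 0.2933 × 196.97 = 57.8 g.

57.8 g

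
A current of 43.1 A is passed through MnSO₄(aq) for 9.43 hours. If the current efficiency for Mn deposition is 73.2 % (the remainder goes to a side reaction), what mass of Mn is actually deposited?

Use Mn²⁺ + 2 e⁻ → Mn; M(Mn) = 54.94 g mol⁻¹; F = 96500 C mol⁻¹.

Q = I·t = 43.10 × 33948 = 1463000 C.
n(e⁻) = 1463000/96500 = 15.16 mol; theoretically n(Mn) = 15.16/2 = 7.581 mol, m_theo = 416.5 g.
At 73.2 % efficiency, m_actual = 0.732 × 416.5 = 305 g.

305 g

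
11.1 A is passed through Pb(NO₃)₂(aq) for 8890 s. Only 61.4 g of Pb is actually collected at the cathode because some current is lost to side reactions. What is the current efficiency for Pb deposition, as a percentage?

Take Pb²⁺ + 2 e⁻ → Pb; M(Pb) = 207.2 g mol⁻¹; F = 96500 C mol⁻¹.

Q = I·t = 11.10 × 8890.0 = 98680 C; n(e⁻) = 98680/96500 = 1.023 mol.
Theoretical n(Pb) = n(e⁻)/2 = 0.5113 mol, i.e. m_theo = 0.5113 × 207.2 = 105.9 g.
Efficiency = m_actual / m_theo = 61.4 / 105.9 = 58.0 %.

58.0 %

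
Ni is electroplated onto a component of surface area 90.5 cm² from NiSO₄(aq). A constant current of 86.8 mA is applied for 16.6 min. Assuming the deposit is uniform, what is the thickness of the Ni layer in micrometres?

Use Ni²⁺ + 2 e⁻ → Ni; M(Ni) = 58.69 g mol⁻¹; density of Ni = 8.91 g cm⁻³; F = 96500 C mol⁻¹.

Q = I·t = 0.08680 × 996.00 = 86.45 C; n(e⁻) = 0.0008959 mol.
n(Ni) = n(e⁻)/2 = 0.0004479 mol, so m = 0.0004479 × 58.69 = 0.02629 g.
Volume = m/ρ = 0.02629 / 8.91 = 0.002951 cm³.
Thickness = V/A = 0.002951 / 90.5 = 3.26 × 10⁻⁵ cm = 0.326 μm.

0.326 μm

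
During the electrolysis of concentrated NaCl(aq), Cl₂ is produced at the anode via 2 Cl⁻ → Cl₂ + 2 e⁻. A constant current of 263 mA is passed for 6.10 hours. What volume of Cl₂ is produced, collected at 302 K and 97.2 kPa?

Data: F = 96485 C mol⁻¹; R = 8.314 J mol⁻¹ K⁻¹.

0.773 L

Q = I·t = 0.2630 A × 21960 s = 5775 C.
n(e⁻) = Q/F = 5775 / 96485 = 0.05986 mol.
2 electrons are transferred per Cl₂ molecule, so n(Cl₂) = 0.05986 / 2 = 0.02993 mol.
V = nRT/P = (0.02993 × 8.314 × 302) / (97.2 × 10³ Pa) = 7.73 × 10⁻⁴ m³ = 0.773 L.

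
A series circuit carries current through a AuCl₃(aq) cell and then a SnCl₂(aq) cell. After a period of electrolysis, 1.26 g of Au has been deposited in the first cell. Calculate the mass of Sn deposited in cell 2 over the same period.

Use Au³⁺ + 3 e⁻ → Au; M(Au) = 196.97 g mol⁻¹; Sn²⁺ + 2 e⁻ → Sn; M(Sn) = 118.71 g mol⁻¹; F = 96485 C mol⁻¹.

1.14 g

n(Au) = 1.26 / 196.97 = 0.006397 mol.
Since Au³⁺ + 3 e⁻ → Au, n(e⁻) passed = 3 × 0.006397 = 0.01919 mol.
Cells in series carry the same charge, so the same 0.01919 mol of electrons passes through cell 2.
Sn²⁺ + 2 e⁻ → Sn, so n(Sn) = 0.01919 / 2 = 0.009595 mol.
m(Sn) = 0.009595 × 118.71 = 1.14 g.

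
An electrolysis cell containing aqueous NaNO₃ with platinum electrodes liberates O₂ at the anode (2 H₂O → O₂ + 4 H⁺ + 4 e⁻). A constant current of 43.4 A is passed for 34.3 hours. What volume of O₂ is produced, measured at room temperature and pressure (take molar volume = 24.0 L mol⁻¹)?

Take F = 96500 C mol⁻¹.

Q = I·t = 43.40 A × 123480 s = 5359000 C.
n(e⁻) = Q/F = 5359000 / 96500 = 55.53 mol.
4 electrons are transferred per O₂ molecule, so n(O₂) = 55.53 / 4 = 13.88 mol.
V = n × V_m = 13.88 × 24.0 = 333 L.

333 L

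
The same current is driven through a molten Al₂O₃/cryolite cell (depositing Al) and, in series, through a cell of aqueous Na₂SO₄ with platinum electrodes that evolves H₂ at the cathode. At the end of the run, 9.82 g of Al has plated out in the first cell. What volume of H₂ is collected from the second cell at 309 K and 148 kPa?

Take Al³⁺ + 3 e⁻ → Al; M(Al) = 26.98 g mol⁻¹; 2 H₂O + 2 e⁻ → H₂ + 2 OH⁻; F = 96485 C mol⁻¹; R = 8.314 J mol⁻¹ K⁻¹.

n(Al) = 9.82 / 26.98 = 0.3640 mol, so n(e⁻) = 3 × 0.3640 = 1.092 mol.
The cells are in series, so the same 1.092 mol of electrons passes through the second cell.
2 H₂O + 2 e⁻ → H₂ + 2 OH⁻ — 2 mol e⁻ per mol H₂, so n(H₂) = 1.092/2 = 0.5460 mol.
V = nRT/P = (0.5460 × 8.314 × 309) / (148 × 10³) = 0.00948 m³ = 9.48 L.

9.48 L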